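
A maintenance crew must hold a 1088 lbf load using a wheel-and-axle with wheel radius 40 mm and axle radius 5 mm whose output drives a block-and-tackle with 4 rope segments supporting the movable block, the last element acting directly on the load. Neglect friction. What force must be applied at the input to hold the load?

34 lbf

Wheel-and-axle MA = R/r = 40/5 = 8.
Block-and-tackle MA = number of supporting rope parts = 4.
Combined ideal MA = 8 × 4 = 32.
Effort = load / MA = 1088 / 32 = 34 lbf.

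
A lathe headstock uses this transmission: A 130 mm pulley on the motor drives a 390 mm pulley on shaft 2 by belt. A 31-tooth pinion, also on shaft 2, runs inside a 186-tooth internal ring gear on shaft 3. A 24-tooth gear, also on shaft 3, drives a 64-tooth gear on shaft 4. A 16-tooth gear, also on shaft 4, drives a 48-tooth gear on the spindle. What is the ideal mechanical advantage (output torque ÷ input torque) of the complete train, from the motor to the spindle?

144

Each stage contributes driven/driver: belt 390/130 = 3, internal gear 186/31 = 6, gear mesh 64/24 = 2.6667, gear mesh 48/16 = 3.
Overall: 3 × 6 × 2.6667 × 3 = 144.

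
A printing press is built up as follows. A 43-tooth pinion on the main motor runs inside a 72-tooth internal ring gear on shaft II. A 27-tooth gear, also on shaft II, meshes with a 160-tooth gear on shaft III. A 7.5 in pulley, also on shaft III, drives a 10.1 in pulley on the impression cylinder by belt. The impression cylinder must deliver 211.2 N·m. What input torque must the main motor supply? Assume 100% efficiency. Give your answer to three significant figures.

Overall ratio R = 1.6744 × 5.9259 × 1.3467 = 13.362.
Input torque = output torque / R = 211.2 / 13.362 = 15.806 N·m.

15.8 N·m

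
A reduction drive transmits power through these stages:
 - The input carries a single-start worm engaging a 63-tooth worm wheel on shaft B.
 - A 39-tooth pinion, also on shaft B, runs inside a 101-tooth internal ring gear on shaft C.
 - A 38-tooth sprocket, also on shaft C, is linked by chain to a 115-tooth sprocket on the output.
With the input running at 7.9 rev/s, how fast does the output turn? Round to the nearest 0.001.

the input → shaft B (worm, 63/1): 7.9 ÷ 63 = 0.1254 rev/s
shaft B → shaft C (internal gear, 101/39): 0.1254 ÷ 2.5897 = 0.048421 rev/s
shaft C → the output (chain, 115/38): 0.048421 ÷ 3.0263 = 0.016 rev/s

0.016 rev/s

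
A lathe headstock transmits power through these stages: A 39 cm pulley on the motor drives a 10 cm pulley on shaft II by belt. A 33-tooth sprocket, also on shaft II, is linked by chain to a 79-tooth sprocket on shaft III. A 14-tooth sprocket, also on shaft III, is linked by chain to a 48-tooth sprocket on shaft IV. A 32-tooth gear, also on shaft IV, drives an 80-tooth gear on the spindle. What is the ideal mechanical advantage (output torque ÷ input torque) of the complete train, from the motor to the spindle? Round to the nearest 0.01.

Each stage contributes driven/driver: belt 10/39 = 0.25641, chain 79/33 = 2.3939, chain 48/14 = 3.4286, gear mesh 80/32 = 2.5.
Overall: 0.25641 × 2.3939 × 3.4286 × 2.5 = 5.2614.

5.26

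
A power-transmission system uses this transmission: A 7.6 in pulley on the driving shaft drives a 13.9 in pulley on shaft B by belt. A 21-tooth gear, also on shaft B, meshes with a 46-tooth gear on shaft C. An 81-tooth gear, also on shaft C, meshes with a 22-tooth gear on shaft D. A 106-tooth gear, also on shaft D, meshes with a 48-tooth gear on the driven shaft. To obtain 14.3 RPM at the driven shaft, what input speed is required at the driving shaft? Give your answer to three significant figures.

Overall ratio R = 1.8289 × 2.1905 × 0.2716 × 0.45283 = 0.49273.
Required input speed = output speed × R = 14.3 × 0.49273 = 7.0461 RPM.

7.05 RPM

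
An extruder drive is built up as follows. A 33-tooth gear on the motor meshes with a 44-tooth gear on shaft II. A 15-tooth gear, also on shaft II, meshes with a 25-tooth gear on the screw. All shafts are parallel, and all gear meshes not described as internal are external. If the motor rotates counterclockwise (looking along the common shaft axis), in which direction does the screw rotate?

the motor → shaft II: external mesh, 1 reversal → CW.
shaft II → the screw: external mesh, 1 reversal → CCW.
2 reversals in total — an even number — so the screw turns the same way as the motor.

counterclockwise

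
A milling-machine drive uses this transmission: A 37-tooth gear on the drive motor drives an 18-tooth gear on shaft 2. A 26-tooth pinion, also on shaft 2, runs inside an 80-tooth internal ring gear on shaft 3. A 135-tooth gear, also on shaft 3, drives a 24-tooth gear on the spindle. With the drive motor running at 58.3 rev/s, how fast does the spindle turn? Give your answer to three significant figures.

Gear mesh: ratio = 18/37 = 0.48649, so shaft 2 turns at 58.3 / 0.48649 = 119.84 rev/s.
Internal gear: ratio = 80/26 = 3.0769, so shaft 3 turns at 119.84 / 3.0769 = 38.948 rev/s.
Gear mesh: ratio = 24/135 = 0.17778, so the spindle turns at 38.948 / 0.17778 = 219.08 rev/s.

219 rev/s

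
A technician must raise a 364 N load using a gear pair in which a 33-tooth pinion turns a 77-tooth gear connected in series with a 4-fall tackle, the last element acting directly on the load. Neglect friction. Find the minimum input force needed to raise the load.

Gear pair MA = 77/33 = 2.3333.
Block-and-tackle MA = number of supporting rope parts = 4.
Combined ideal MA = 2.3333 × 4 = 9.3333.
Effort = load / MA = 364 / 9.3333 = 39 N.

39 N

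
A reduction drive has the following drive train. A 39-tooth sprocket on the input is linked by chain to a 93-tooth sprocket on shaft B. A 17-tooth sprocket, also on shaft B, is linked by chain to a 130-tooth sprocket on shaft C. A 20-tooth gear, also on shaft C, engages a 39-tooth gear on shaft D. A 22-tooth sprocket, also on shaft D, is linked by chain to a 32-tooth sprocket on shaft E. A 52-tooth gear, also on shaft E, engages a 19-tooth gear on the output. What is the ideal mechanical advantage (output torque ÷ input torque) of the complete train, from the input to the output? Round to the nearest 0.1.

Each stage contributes driven/driver: chain 93/39 = 2.3846, chain 130/17 = 7.6471, gear mesh 39/20 = 1.95, chain 32/22 = 1.4545, gear mesh 19/52 = 0.36538.
Overall: 2.3846 × 7.6471 × 1.95 × 1.4545 × 0.36538 = 18.898.

18.9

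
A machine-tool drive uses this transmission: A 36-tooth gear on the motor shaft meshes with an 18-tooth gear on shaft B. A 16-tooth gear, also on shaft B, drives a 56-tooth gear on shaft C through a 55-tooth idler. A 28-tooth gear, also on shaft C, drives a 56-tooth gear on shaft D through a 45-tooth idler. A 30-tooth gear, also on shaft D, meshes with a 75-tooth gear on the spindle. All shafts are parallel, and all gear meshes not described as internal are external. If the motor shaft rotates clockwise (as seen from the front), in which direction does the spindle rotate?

the motor shaft → shaft B: external mesh, 1 reversal → CCW.
shaft B → shaft C: driver → idler → driven is 2 external meshes, 2 reversals → CCW.
shaft C → shaft D: driver → idler → driven is 2 external meshes, 2 reversals → CCW.
shaft D → the spindle: external mesh, 1 reversal → CW.
6 reversals in total — an even number — so the spindle turns the same way as the motor shaft.

clockwise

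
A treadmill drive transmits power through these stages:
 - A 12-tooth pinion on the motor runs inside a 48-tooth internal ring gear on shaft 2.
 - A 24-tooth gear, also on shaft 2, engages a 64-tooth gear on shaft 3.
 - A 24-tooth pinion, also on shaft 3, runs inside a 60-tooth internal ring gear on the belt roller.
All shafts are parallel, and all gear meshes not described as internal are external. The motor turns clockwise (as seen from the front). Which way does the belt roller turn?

counterclockwise

the motor → shaft 2: internal mesh, same direction → CW.
shaft 2 → shaft 3: external mesh, 1 reversal → CCW.
shaft 3 → the belt roller: internal mesh, same direction → CCW.
1 reversal in total — an odd number — so the belt roller turns opposite to the motor.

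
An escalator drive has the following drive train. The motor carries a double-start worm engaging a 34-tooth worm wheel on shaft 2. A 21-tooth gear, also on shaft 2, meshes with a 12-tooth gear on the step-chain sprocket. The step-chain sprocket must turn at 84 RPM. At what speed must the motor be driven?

816 RPM

Overall ratio R = 17 × 0.57143 = 9.7143.
Required input speed = output speed × R = 84 × 9.7143 = 816 RPM.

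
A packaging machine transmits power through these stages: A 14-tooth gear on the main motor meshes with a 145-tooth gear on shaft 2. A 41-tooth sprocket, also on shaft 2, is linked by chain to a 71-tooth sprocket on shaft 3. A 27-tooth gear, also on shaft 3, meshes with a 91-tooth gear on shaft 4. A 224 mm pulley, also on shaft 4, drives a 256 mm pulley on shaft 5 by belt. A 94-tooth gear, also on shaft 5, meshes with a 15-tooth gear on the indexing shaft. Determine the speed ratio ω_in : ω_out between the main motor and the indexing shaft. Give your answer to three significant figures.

11.0

Each stage contributes driven/driver: gear mesh 145/14 = 10.357, chain 71/41 = 1.7317, gear mesh 91/27 = 3.3704, belt 256/224 = 1.1429, gear mesh 15/94 = 0.15957.
Overall: 10.357 × 1.7317 × 3.3704 × 1.1429 × 0.15957 = 11.024.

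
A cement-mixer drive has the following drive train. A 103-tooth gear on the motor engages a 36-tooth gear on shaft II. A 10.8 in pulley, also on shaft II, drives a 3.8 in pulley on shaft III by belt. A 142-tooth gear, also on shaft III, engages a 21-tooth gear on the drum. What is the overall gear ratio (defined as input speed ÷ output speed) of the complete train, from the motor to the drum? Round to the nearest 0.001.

0.018

Each stage contributes driven/driver: gear mesh 36/103 = 0.34951, belt 3.8/10.8 = 0.35185, gear mesh 21/142 = 0.14789.
Overall: 0.34951 × 0.35185 × 0.14789 = 0.018187.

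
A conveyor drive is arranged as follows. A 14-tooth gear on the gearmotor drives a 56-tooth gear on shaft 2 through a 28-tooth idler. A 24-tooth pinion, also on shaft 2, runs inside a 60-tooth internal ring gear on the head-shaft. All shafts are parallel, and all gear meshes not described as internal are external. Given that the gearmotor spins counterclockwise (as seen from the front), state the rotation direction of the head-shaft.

the gearmotor → shaft 2: driver → idler → driven is 2 external meshes, 2 reversals → CCW.
shaft 2 → the head-shaft: internal mesh, same direction → CCW.
2 reversals in total — an even number — so the head-shaft turns the same way as the gearmotor.

counterclockwise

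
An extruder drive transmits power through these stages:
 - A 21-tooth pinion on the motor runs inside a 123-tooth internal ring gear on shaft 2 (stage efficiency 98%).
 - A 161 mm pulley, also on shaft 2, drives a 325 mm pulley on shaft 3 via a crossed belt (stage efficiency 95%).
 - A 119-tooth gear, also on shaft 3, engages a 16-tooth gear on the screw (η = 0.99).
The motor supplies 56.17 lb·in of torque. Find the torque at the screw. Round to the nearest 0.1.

82.3 lb·in

After the internal gear (123/21): 56.17 × 5.8571 × 0.98 = 322.42 lb·in
After the belt (325/161): 322.42 × 2.0186 × 0.95 = 618.3 lb·in
After the gear mesh (16/119): 618.3 × 0.13445 × 0.99 = 82.301 lb·in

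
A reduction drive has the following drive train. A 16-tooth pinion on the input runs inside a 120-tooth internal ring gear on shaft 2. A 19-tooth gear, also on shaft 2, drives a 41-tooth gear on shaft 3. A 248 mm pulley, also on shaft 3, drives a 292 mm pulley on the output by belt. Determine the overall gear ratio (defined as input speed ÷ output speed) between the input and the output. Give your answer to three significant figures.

Each stage contributes driven/driver: internal gear 120/16 = 7.5, gear mesh 41/19 = 2.1579, belt 292/248 = 1.1774.
Overall: 7.5 × 2.1579 × 1.1774 = 19.056.

19.1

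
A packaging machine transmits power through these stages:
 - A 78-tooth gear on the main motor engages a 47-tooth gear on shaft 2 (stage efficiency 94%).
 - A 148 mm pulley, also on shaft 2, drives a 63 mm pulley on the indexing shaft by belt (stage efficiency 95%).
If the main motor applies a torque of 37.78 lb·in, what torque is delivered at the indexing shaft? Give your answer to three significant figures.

8.65 lb·in

After the gear mesh (47/78): 37.78 × 0.60256 × 0.94 = 21.399 lb·in
After the belt (63/148): 21.399 × 0.42568 × 0.95 = 8.6536 lb·in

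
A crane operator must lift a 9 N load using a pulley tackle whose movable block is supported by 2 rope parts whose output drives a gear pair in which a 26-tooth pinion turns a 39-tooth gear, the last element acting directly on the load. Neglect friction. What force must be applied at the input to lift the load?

Block-and-tackle MA = number of supporting rope parts = 2.
Gear pair MA = 39/26 = 1.5.
Combined ideal MA = 2 × 1.5 = 3.
Effort = load / MA = 9 / 3 = 3 N.

3 N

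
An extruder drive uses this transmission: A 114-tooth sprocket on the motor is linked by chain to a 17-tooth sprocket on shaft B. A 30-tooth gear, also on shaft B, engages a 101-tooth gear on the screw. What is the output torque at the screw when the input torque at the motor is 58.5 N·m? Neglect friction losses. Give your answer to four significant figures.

After the chain (17/114): 58.5 × 0.14912 = 8.7237 N·m
After the gear mesh (101/30): 8.7237 × 3.3667 = 29.37 N·m

29.37 N·m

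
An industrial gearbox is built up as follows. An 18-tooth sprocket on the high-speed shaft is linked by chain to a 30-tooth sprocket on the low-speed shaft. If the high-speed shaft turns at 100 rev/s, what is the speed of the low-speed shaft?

the high-speed shaft → the low-speed shaft (chain, 30/18): 100 ÷ 1.6667 = 60 rev/s

60 rev/s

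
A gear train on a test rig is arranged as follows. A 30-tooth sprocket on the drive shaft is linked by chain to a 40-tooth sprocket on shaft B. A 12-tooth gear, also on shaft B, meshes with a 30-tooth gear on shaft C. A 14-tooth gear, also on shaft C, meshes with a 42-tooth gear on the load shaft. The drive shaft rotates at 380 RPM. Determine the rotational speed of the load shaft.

chain 40/30 = 1.3333 → 380/1.3333 = 285 RPM
gear mesh 30/12 = 2.5 → 285/2.5 = 114 RPM
gear mesh 42/14 = 3 → 114/3 = 38 RPM

38 RPM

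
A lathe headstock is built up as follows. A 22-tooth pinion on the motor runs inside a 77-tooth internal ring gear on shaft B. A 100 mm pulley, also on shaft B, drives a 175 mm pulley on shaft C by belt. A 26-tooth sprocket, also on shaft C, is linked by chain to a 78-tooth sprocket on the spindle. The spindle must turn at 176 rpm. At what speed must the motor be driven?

Overall ratio R = 3.5 × 1.75 × 3 = 18.375.
Required input speed = output speed × R = 176 × 18.375 = 3234 rpm.

3234 rpm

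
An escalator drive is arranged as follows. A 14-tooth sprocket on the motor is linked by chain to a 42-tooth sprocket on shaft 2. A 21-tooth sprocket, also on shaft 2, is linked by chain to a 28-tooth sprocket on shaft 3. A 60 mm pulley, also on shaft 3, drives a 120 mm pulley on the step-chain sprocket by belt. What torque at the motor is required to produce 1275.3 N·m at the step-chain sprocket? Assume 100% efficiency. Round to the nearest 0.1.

Overall ratio R = 3 × 1.3333 × 2 = 8.
Input torque = output torque / R = 1275.3 / 8 = 159.41 N·m.

159.4 N·m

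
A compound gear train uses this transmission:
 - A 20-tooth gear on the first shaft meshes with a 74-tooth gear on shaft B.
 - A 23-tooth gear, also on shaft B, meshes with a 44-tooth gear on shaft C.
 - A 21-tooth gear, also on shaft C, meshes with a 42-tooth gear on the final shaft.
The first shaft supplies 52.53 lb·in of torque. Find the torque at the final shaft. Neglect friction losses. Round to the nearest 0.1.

gear mesh 74/20 = 3.7 → τ = 52.53·3.7 = 194.36 lb·in
gear mesh 44/23 = 1.913 → τ = 194.36·1.913 = 371.82 lb·in
gear mesh 42/21 = 2 → τ = 371.82·2 = 743.64 lb·in

743.6 lb·in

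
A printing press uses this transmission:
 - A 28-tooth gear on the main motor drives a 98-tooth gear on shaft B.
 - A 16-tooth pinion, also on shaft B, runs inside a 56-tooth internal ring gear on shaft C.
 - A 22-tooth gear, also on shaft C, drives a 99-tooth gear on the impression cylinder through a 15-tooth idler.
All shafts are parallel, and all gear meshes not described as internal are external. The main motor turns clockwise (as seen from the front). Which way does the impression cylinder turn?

the main motor → shaft B: external mesh, 1 reversal → CCW.
shaft B → shaft C: internal mesh, same direction → CCW.
shaft C → the impression cylinder: driver → idler → driven is 2 external meshes, 2 reversals → CCW.
3 reversals in total — an odd number — so the impression cylinder turns opposite to the main motor.

counterclockwise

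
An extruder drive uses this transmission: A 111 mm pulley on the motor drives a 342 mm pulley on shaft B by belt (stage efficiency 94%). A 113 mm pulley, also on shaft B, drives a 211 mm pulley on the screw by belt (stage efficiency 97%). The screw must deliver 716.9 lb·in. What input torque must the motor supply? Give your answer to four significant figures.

136.7 lb·in

Overall ratio R = 3.0811 × 1.8673 = 5.7532; overall efficiency η = 0.94 × 0.97 = 0.9118.
Input torque = output torque / (R × η) = 716.9 / (5.7532 × 0.9118) = 136.66 lb·in.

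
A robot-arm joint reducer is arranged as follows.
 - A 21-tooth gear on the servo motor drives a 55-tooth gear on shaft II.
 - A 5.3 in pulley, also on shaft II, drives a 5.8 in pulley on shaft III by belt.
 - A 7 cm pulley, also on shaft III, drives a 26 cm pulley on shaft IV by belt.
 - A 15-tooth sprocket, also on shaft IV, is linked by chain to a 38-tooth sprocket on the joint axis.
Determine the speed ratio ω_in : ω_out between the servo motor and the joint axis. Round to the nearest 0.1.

27.0

Each stage contributes driven/driver: gear mesh 55/21 = 2.619, belt 5.8/5.3 = 1.0943, belt 26/7 = 3.7143, chain 38/15 = 2.5333.
Overall: 2.619 × 1.0943 × 3.7143 × 2.5333 = 26.969.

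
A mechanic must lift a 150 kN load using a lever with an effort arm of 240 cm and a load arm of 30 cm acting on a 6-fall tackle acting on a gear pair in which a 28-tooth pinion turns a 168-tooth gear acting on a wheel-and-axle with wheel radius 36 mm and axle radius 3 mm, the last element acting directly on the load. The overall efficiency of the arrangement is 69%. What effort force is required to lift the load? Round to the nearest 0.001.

Lever MA = effort arm / load arm = 240/30 = 8.
Block-and-tackle MA = number of supporting rope parts = 6.
Gear pair MA = 168/28 = 6.
Wheel-and-axle MA = R/r = 36/3 = 12.
Combined ideal MA = 8 × 6 × 6 × 12 = 3456.
Actual MA = 3456 × 0.69 = 2384.6.
Effort = load / actual MA = 150 / 2384.6 = 0.062903 kN.

0.063 kN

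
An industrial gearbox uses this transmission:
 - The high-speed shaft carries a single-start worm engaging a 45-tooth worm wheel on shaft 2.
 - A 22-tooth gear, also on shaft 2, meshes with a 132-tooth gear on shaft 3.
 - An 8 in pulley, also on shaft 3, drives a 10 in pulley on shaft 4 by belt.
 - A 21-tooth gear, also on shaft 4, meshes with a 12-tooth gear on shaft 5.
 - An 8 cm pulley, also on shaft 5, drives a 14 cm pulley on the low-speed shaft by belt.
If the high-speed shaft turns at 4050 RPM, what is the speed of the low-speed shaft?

12 RPM

the high-speed shaft → shaft 2 (worm, 45/1): 4050 ÷ 45 = 90 RPM
shaft 2 → shaft 3 (gear mesh, 132/22): 90 ÷ 6 = 15 RPM
shaft 3 → shaft 4 (belt, 10/8): 15 ÷ 1.25 = 12 RPM
shaft 4 → shaft 5 (gear mesh, 12/21): 12 ÷ 0.57143 = 21 RPM
shaft 5 → the low-speed shaft (belt, 14/8): 21 ÷ 1.75 = 12 RPM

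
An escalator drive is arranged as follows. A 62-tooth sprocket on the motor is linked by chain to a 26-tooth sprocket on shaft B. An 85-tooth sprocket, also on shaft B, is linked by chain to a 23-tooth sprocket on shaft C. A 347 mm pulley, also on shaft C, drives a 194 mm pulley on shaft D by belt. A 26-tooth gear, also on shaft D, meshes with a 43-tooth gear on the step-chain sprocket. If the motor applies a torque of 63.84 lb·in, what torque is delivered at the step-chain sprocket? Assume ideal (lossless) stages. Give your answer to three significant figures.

Chain: ratio = 26/62 = 0.41935; torque at shaft B = 63.84 × 0.41935 = 26.772 lb·in.
Chain: ratio = 23/85 = 0.27059; torque at shaft C = 26.772 × 0.27059 = 7.2441 lb·in.
Belt: ratio = 194/347 = 0.55908; torque at shaft D = 7.2441 × 0.55908 = 4.05 lb·in.
Gear mesh: ratio = 43/26 = 1.6538; torque at the step-chain sprocket = 4.05 × 1.6538 = 6.6981 lb·in.

6.70 lb·in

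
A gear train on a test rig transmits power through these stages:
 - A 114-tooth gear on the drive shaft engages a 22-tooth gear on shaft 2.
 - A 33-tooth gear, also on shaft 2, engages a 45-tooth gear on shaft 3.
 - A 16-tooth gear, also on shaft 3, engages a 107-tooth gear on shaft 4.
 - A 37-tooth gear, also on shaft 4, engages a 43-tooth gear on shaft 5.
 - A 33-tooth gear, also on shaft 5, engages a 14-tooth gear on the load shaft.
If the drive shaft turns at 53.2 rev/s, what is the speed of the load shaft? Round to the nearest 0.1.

Gear mesh: ratio = 22/114 = 0.19298, so shaft 2 turns at 53.2 / 0.19298 = 275.67 rev/s.
Gear mesh: ratio = 45/33 = 1.3636, so shaft 3 turns at 275.67 / 1.3636 = 202.16 rev/s.
Gear mesh: ratio = 107/16 = 6.6875, so shaft 4 turns at 202.16 / 6.6875 = 30.23 rev/s.
Gear mesh: ratio = 43/37 = 1.1622, so shaft 5 turns at 30.23 / 1.1622 = 26.011 rev/s.
Gear mesh: ratio = 14/33 = 0.42424, so the load shaft turns at 26.011 / 0.42424 = 61.313 rev/s.

61.3 rev/s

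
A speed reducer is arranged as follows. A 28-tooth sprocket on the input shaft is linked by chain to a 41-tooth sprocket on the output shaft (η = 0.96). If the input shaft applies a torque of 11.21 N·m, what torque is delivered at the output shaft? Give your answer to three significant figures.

Chain: ratio = 41/28 = 1.4643; torque at the output shaft = 11.21 × 1.4643 × 0.96 = 15.758 N·m.

15.8 N·m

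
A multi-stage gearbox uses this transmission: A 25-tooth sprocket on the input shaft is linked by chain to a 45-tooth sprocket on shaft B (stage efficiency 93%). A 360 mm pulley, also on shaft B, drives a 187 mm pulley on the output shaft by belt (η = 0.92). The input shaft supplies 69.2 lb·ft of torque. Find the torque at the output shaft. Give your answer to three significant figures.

Chain: ratio = 45/25 = 1.8; torque at shaft B = 69.2 × 1.8 × 0.93 = 115.84 lb·ft.
Belt: ratio = 187/360 = 0.51944; torque at the output shaft = 115.84 × 0.51944 × 0.92 = 55.359 lb·ft.

55.4 lb·ft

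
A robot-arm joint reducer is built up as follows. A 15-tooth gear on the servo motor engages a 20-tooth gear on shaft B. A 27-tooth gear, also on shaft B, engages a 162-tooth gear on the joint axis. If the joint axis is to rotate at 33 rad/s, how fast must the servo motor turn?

264 rad/s

Overall ratio R = 1.3333 × 6 = 8.
Required input speed = output speed × R = 33 × 8 = 264 rad/s.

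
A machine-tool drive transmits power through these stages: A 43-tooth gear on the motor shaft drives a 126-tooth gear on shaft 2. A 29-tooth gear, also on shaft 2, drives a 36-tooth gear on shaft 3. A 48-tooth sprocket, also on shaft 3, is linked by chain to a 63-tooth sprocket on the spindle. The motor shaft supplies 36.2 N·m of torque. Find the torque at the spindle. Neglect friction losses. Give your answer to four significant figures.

172.8 N·m

gear mesh 126/43 = 2.9302 → τ = 36.2·2.9302 = 106.07 N·m
gear mesh 36/29 = 1.2414 → τ = 106.07·1.2414 = 131.68 N·m
chain 63/48 = 1.3125 → τ = 131.68·1.3125 = 172.83 N·m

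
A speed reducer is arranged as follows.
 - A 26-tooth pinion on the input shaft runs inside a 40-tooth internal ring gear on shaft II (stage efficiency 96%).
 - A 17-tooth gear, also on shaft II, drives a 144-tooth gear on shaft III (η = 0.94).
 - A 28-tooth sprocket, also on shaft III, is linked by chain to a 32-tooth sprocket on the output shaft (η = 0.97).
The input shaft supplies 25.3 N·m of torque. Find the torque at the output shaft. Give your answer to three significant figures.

Internal gear: ratio = 40/26 = 1.5385; torque at shaft II = 25.3 × 1.5385 × 0.96 = 37.366 N·m.
Gear mesh: ratio = 144/17 = 8.4706; torque at shaft III = 37.366 × 8.4706 × 0.94 = 297.52 N·m.
Chain: ratio = 32/28 = 1.1429; torque at the output shaft = 297.52 × 1.1429 × 0.97 = 329.82 N·m.

330 N·m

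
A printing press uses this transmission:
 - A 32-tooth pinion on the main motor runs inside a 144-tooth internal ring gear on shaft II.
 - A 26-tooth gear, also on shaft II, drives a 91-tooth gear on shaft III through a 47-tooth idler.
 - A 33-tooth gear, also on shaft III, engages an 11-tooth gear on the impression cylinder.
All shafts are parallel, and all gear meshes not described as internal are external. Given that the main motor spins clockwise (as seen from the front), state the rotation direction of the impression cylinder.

the main motor → shaft II: internal mesh, same direction → CW.
shaft II → shaft III: driver → idler → driven is 2 external meshes, 2 reversals → CW.
shaft III → the impression cylinder: external mesh, 1 reversal → CCW.
3 reversals in total — an odd number — so the impression cylinder turns opposite to the main motor.

counterclockwise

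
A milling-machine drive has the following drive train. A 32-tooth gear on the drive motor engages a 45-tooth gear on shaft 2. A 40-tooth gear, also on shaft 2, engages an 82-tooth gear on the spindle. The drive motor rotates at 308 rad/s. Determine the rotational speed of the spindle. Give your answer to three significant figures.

107 rad/s

the drive motor → shaft 2 (gear mesh, 45/32): 308 ÷ 1.4062 = 219.02 rad/s
shaft 2 → the spindle (gear mesh, 82/40): 219.02 ÷ 2.05 = 106.84 rad/s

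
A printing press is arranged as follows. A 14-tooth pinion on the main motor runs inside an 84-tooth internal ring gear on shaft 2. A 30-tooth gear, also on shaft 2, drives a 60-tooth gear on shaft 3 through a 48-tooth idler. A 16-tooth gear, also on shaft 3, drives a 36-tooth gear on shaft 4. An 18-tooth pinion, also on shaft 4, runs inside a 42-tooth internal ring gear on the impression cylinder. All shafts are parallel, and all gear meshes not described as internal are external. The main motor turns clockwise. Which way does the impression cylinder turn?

the main motor → shaft 2: internal mesh, same direction → CW.
shaft 2 → shaft 3: driver → idler → driven is 2 external meshes, 2 reversals → CW.
shaft 3 → shaft 4: external mesh, 1 reversal → CCW.
shaft 4 → the impression cylinder: internal mesh, same direction → CCW.
3 reversals in total — an odd number — so the impression cylinder turns opposite to the main motor.

counterclockwise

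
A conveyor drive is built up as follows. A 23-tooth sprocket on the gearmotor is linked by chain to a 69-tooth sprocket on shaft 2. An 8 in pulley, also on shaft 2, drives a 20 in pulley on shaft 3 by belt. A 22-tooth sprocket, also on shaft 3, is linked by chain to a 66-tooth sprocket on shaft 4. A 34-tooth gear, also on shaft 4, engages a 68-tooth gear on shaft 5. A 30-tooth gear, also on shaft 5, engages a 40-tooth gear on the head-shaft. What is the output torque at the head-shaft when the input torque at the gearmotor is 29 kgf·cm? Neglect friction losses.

1740 kgf·cm

After the chain (69/23): 29 × 3 = 87 kgf·cm
After the belt (20/8): 87 × 2.5 = 217.5 kgf·cm
After the chain (66/22): 217.5 × 3 = 652.5 kgf·cm
After the gear mesh (68/34): 652.5 × 2 = 1305 kgf·cm
After the gear mesh (40/30): 1305 × 1.3333 = 1740 kgf·cm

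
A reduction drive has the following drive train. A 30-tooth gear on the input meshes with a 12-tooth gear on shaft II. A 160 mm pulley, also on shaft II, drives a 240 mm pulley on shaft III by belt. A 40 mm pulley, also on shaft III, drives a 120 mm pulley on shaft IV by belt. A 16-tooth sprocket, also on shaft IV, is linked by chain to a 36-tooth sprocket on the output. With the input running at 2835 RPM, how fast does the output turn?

700 RPM

Gear mesh: ratio = 12/30 = 0.4, so shaft II turns at 2835 / 0.4 = 7087.5 RPM.
Belt: ratio = 240/160 = 1.5, so shaft III turns at 7087.5 / 1.5 = 4725 RPM.
Belt: ratio = 120/40 = 3, so shaft IV turns at 4725 / 3 = 1575 RPM.
Chain: ratio = 36/16 = 2.25, so the output turns at 1575 / 2.25 = 700 RPM.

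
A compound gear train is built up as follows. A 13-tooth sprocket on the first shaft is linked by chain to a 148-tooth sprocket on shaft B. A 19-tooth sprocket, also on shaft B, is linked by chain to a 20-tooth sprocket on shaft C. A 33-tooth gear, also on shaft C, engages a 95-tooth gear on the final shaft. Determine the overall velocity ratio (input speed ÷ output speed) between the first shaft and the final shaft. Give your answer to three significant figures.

34.5

Each stage contributes driven/driver: chain 148/13 = 11.385, chain 20/19 = 1.0526, gear mesh 95/33 = 2.8788.
Overall: 11.385 × 1.0526 × 2.8788 = 34.499.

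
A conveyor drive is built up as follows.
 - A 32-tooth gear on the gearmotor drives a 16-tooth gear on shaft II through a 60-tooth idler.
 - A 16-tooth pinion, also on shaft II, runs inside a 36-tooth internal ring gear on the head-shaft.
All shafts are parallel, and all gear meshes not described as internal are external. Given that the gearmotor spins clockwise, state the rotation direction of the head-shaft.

the gearmotor → shaft II: driver → idler → driven is 2 external meshes, 2 reversals → CW.
shaft II → the head-shaft: internal mesh, same direction → CW.
2 reversals in total — an even number — so the head-shaft turns the same way as the gearmotor.

clockwise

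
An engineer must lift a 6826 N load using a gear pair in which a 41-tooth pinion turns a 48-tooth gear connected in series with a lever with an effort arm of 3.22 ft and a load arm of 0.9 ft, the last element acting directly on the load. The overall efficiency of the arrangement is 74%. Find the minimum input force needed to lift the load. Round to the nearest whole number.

Gear pair MA = 48/41 = 1.1707.
Lever MA = effort arm / load arm = 3.22/0.9 = 3.5778.
Combined ideal MA = 1.1707 × 3.5778 = 4.1886.
Actual MA = 4.1886 × 0.74 = 3.0996.
Effort = load / actual MA = 6826 / 3.0996 = 2202.2 N.

2202 N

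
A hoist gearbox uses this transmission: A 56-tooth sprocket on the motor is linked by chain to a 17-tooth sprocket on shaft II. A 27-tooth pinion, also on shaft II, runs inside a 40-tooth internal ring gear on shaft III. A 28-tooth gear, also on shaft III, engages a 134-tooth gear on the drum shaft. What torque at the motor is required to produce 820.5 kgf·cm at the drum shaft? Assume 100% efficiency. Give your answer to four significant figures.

381.2 kgf·cm

Overall ratio R = 0.30357 × 1.4815 × 4.7857 = 2.1523.
Input torque = output torque / R = 820.5 / 2.1523 = 381.22 kgf·cm.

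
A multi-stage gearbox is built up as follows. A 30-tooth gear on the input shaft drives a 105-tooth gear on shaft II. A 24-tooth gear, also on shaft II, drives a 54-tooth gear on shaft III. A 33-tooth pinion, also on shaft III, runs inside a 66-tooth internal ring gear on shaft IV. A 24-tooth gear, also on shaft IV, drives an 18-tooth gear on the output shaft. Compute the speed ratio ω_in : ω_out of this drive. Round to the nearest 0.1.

11.8

Each stage contributes driven/driver: gear mesh 105/30 = 3.5, gear mesh 54/24 = 2.25, internal gear 66/33 = 2, gear mesh 18/24 = 0.75.
Overall: 3.5 × 2.25 × 2 × 0.75 = 11.812.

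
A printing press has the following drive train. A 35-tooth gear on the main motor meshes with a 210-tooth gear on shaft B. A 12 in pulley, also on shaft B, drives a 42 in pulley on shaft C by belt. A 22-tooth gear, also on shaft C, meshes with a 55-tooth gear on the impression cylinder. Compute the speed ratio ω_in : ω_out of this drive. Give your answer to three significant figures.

52.5

Each stage contributes driven/driver: gear mesh 210/35 = 6, belt 42/12 = 3.5, gear mesh 55/22 = 2.5.
Overall: 6 × 3.5 × 2.5 = 52.5.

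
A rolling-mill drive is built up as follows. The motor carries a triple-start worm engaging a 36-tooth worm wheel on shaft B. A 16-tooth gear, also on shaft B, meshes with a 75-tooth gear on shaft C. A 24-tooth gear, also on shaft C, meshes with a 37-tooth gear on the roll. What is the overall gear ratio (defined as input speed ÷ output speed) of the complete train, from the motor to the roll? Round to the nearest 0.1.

Each stage contributes driven/driver: worm 36/3 = 12, gear mesh 75/16 = 4.6875, gear mesh 37/24 = 1.5417.
Overall: 12 × 4.6875 × 1.5417 = 86.719.

86.7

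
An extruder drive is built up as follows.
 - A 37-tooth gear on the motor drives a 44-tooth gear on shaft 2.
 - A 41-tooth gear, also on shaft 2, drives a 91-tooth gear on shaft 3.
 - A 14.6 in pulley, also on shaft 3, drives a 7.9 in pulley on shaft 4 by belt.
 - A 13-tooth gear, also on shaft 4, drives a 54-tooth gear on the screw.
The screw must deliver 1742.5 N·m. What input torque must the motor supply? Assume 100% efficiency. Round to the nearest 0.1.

293.7 N·m

Overall ratio R = 1.1892 × 2.2195 × 0.5411 × 4.1538 = 5.9324.
Input torque = output torque / R = 1742.5 / 5.9324 = 293.72 N·m.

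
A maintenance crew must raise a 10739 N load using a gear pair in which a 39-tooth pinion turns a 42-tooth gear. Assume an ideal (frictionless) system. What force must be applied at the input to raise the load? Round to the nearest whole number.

Gear pair MA = 42/39 = 1.0769.
Effort = load / MA = 10739 / 1.0769 = 9971.9 N.

9972 N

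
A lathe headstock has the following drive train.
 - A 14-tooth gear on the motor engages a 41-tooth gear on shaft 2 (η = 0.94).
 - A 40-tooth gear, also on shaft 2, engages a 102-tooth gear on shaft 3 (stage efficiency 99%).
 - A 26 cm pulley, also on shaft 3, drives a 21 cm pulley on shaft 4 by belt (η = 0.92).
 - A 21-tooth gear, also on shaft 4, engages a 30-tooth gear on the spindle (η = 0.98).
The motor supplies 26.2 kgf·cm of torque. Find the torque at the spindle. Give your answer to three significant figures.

Gear mesh: ratio = 41/14 = 2.9286; torque at shaft 2 = 26.2 × 2.9286 × 0.94 = 72.125 kgf·cm.
Gear mesh: ratio = 102/40 = 2.55; torque at shaft 3 = 72.125 × 2.55 × 0.99 = 182.08 kgf·cm.
Belt: ratio = 21/26 = 0.80769; torque at shaft 4 = 182.08 × 0.80769 × 0.92 = 135.3 kgf·cm.
Gear mesh: ratio = 30/21 = 1.4286; torque at the spindle = 135.3 × 1.4286 × 0.98 = 189.42 kgf·cm.

189 kgf·cm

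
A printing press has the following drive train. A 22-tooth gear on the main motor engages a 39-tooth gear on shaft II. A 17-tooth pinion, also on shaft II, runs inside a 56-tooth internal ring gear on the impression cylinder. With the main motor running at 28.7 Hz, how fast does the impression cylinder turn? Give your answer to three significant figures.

gear mesh 39/22 = 1.7727 → 28.7/1.7727 = 16.19 Hz
internal gear 56/17 = 3.2941 → 16.19/3.2941 = 4.9147 Hz

4.91 Hz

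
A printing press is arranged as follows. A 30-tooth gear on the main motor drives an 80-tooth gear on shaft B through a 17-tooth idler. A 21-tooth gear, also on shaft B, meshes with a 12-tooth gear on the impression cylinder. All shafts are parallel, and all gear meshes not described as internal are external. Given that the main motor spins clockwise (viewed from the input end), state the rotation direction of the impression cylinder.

counterclockwise

the main motor → shaft B: driver → idler → driven is 2 external meshes, 2 reversals → CW.
shaft B → the impression cylinder: external mesh, 1 reversal → CCW.
3 reversals in total — an odd number — so the impression cylinder turns opposite to the main motor.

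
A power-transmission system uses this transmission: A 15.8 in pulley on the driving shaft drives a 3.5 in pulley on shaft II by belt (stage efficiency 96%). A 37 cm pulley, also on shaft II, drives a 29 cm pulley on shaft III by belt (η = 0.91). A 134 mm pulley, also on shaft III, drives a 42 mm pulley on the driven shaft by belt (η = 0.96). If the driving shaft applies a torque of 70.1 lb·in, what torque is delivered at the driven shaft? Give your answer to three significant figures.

belt 3.5/15.8 = 0.22152 → τ = 70.1·0.22152·0.96 = 14.907 lb·in
belt 29/37 = 0.78378 → τ = 14.907·0.78378·0.91 = 10.633 lb·in
belt 42/134 = 0.31343 → τ = 10.633·0.31343·0.96 = 3.1993 lb·in

3.20 lb·in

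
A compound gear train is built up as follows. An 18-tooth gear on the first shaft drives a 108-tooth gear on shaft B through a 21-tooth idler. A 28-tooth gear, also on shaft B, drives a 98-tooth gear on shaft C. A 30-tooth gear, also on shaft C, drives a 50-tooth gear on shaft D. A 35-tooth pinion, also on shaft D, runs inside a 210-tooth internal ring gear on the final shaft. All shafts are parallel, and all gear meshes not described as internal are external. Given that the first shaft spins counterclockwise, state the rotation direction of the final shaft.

counterclockwise

the first shaft → shaft B: driver → idler → driven is 2 external meshes, 2 reversals → CCW.
shaft B → shaft C: external mesh, 1 reversal → CW.
shaft C → shaft D: external mesh, 1 reversal → CCW.
shaft D → the final shaft: internal mesh, same direction → CCW.
4 reversals in total — an even number — so the final shaft turns the same way as the first shaft.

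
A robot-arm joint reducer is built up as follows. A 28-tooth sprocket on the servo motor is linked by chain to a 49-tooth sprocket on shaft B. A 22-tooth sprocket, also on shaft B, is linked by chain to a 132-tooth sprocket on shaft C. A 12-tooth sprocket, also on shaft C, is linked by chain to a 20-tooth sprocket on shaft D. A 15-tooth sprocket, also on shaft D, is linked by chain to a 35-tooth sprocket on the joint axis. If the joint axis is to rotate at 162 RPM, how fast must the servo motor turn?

6615 RPM

Overall ratio R = 1.75 × 6 × 1.6667 × 2.3333 = 40.833.
Required input speed = output speed × R = 162 × 40.833 = 6615 RPM.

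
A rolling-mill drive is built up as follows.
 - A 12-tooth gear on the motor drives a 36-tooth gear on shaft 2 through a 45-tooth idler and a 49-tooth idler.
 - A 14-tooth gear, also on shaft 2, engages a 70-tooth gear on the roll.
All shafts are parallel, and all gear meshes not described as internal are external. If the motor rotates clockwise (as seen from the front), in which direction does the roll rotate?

the motor → shaft 2: driver → idler → idler → driven is 3 external meshes, 3 reversals → CCW.
shaft 2 → the roll: external mesh, 1 reversal → CW.
4 reversals in total — an even number — so the roll turns the same way as the motor.

clockwise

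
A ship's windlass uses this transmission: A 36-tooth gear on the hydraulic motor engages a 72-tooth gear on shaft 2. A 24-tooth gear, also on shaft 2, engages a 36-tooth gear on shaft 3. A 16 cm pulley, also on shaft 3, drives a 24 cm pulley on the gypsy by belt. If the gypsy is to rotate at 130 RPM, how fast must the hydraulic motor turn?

Overall ratio R = 2 × 1.5 × 1.5 = 4.5.
Required input speed = output speed × R = 130 × 4.5 = 585 RPM.

585 RPM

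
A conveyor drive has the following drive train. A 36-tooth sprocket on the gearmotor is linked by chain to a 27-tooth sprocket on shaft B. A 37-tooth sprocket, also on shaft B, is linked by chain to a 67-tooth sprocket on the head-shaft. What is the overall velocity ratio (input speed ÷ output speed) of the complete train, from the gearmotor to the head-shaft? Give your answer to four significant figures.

1.358

Each stage contributes driven/driver: chain 27/36 = 0.75, chain 67/37 = 1.8108.
Overall: 0.75 × 1.8108 = 1.3581.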